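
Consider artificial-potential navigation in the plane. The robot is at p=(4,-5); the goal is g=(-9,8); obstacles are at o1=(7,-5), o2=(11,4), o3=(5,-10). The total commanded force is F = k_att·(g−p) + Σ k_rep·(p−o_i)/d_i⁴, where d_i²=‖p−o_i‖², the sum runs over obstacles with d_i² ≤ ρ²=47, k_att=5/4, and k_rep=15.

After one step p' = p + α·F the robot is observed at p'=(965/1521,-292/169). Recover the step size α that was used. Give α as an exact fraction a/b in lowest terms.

F_att = 5/4·(g−p) = 5/4·(-13,13) = (-16.2500,16.2500)
o1: d²=9 ≤ ρ²=47; F_rep = 15·(-3,0)/9² = (-0.5556,0.0000)
o2: d²=130 > ρ²=47 → inactive
o3: d²=26 ≤ ρ²=47; F_rep = 15·(-1,5)/26² = (-0.0222,0.1109)
F = F_att + ΣF_rep = (-16.8277,16.3609)
Δp = p'−p = (-3.3655,3.2722); α = Δx/Fx = (-5119/1521) / (-25595/1521) = 1/5
check: Δy/Fy = (553/169) / (2765/169) = 1/5 ✓

α = 1/5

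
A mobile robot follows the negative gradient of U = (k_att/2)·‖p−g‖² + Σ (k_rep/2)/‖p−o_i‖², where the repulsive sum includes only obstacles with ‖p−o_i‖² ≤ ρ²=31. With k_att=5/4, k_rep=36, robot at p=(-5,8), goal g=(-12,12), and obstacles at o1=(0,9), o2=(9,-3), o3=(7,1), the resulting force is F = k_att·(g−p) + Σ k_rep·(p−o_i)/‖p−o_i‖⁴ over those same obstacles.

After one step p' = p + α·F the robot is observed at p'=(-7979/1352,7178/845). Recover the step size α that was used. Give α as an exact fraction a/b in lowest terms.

F_att = 5/4·(g−p) = 5/4·(-7,4) = (-8.7500,5.0000)
o1: d²=26 ≤ ρ²=31; F_rep = 36·(-5,-1)/26² = (-0.2663,-0.0533)
o2: d²=317 > ρ²=31 → inactive
o3: d²=193 > ρ²=31 → inactive
F = F_att + ΣF_rep = (-9.0163,4.9467)
Δp = p'−p = (-0.9016,0.4947); α = Δx/Fx = (-1219/1352) / (-6095/676) = 1/10
check: Δy/Fy = (418/845) / (836/169) = 1/10 ✓

α = 1/10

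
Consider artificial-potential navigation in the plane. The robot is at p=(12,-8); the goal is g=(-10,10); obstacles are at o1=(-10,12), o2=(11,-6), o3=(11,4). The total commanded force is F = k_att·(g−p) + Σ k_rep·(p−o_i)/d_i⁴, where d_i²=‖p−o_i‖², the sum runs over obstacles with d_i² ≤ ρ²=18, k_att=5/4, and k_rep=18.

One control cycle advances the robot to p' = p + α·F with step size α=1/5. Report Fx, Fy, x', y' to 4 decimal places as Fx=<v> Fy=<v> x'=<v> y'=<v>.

Fx=-26.7800 Fy=21.0600 x'=6.6440 y'=-3.7880

F_att = 5/4·(g−p) = 5/4·(-22,18) = (-27.5000,22.5000)
o1: d²=884 > ρ²=18 → inactive
o2: d²=5 ≤ ρ²=18; F_rep = 18·(1,-2)/5² = (0.7200,-1.4400)
o3: d²=145 > ρ²=18 → inactive
F = F_att + ΣF_rep = (-26.7800,21.0600)
p' = p + 1/5·F = (6.6440,-3.7880)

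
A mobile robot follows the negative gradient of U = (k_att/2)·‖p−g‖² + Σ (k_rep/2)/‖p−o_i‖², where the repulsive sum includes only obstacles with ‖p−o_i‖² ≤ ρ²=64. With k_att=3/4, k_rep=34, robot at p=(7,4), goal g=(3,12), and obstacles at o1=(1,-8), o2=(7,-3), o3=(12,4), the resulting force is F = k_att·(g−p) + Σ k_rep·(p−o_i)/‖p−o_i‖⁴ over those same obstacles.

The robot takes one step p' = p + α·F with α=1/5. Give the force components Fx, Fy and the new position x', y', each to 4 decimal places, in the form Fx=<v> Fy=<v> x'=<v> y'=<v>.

Fx=-3.2720 Fy=6.0991 x'=6.3456 y'=5.2198

F_att = 3/4·(g−p) = 3/4·(-4,8) = (-3.0000,6.0000)
o1: d²=180 > ρ²=64 → inactive
o2: d²=49 ≤ ρ²=64; F_rep = 34·(0,7)/49² = (0.0000,0.0991)
o3: d²=25 ≤ ρ²=64; F_rep = 34·(-5,0)/25² = (-0.2720,0.0000)
F = F_att + ΣF_rep = (-3.2720,6.0991)
p' = p + 1/5·F = (6.3456,5.2198)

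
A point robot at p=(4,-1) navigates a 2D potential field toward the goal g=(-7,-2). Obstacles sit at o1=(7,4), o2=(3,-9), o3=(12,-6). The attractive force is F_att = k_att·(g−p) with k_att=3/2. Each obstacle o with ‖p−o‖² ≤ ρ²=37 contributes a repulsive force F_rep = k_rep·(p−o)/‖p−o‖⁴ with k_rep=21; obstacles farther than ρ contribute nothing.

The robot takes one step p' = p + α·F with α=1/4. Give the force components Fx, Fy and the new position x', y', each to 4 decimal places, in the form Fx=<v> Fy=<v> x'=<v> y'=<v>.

Fx=-16.5545 Fy=-1.5908 x'=-0.1386 y'=-1.3977

F_att = 3/2·(g−p) = 3/2·(-11,-1) = (-16.5000,-1.5000)
o1: d²=34 ≤ ρ²=37; F_rep = 21·(-3,-5)/34² = (-0.0545,-0.0908)
o2: d²=65 > ρ²=37 → inactive
o3: d²=89 > ρ²=37 → inactive
F = F_att + ΣF_rep = (-16.5545,-1.5908)
p' = p + 1/4·F = (-0.1386,-1.3977)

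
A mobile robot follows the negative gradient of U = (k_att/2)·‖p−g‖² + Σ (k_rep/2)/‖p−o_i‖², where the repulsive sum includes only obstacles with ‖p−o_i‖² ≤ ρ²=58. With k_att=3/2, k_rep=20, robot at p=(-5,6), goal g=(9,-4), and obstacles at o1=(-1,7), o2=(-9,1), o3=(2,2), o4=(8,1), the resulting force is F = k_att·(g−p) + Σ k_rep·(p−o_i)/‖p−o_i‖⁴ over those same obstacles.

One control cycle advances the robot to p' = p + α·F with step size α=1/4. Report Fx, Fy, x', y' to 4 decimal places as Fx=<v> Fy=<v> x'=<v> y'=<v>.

F_att = 3/2·(g−p) = 3/2·(14,-10) = (21.0000,-15.0000)
o1: d²=17 ≤ ρ²=58; F_rep = 20·(-4,-1)/17² = (-0.2768,-0.0692)
o2: d²=41 ≤ ρ²=58; F_rep = 20·(4,5)/41² = (0.0476,0.0595)
o3: d²=65 > ρ²=58 → inactive
o4: d²=194 > ρ²=58 → inactive
F = F_att + ΣF_rep = (20.7708,-15.0097)
p' = p + 1/4·F = (0.1927,2.2476)

Fx=20.7708 Fy=-15.0097 x'=0.1927 y'=2.2476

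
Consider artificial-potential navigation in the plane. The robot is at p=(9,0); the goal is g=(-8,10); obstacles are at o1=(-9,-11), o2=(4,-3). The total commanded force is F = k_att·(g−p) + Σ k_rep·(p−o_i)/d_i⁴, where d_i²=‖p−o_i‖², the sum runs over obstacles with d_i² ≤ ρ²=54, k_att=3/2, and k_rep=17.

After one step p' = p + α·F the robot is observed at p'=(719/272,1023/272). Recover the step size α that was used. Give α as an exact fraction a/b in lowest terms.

F_att = 3/2·(g−p) = 3/2·(-17,10) = (-25.5000,15.0000)
o1: d²=445 > ρ²=54 → inactive
o2: d²=34 ≤ ρ²=54; F_rep = 17·(5,3)/34² = (0.0735,0.0441)
F = F_att + ΣF_rep = (-25.4265,15.0441)
Δp = p'−p = (-6.3566,3.7610); α = Δx/Fx = (-1729/272) / (-1729/68) = 1/4
check: Δy/Fy = (1023/272) / (1023/68) = 1/4 ✓

α = 1/4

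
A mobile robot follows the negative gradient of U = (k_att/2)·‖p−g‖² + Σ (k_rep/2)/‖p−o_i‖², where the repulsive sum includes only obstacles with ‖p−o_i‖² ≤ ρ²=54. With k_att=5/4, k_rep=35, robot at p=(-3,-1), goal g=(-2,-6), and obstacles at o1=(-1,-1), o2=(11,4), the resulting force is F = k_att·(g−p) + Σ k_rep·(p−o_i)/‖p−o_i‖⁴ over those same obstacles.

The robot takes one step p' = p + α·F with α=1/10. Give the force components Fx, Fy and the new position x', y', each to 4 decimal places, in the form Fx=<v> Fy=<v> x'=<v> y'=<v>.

F_att = 5/4·(g−p) = 5/4·(1,-5) = (1.2500,-6.2500)
o1: d²=4 ≤ ρ²=54; F_rep = 35·(-2,0)/4² = (-4.3750,0.0000)
o2: d²=221 > ρ²=54 → inactive
F = F_att + ΣF_rep = (-3.1250,-6.2500)
p' = p + 1/10·F = (-3.3125,-1.6250)

Fx=-3.1250 Fy=-6.2500 x'=-3.3125 y'=-1.6250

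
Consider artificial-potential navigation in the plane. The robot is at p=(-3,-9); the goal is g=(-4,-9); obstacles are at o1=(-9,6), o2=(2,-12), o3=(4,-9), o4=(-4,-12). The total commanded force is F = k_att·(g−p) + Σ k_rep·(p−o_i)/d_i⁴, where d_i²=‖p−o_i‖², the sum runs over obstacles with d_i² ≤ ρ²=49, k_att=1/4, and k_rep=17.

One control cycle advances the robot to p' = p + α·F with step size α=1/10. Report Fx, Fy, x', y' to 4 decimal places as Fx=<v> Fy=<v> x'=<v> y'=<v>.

F_att = 1/4·(g−p) = 1/4·(-1,0) = (-0.2500,0.0000)
o1: d²=261 > ρ²=49 → inactive
o2: d²=34 ≤ ρ²=49; F_rep = 17·(-5,3)/34² = (-0.0735,0.0441)
o3: d²=49 ≤ ρ²=49; F_rep = 17·(-7,0)/49² = (-0.0496,0.0000)
o4: d²=10 ≤ ρ²=49; F_rep = 17·(1,3)/10² = (0.1700,0.5100)
F = F_att + ΣF_rep = (-0.2031,0.5541)
p' = p + 1/10·F = (-3.0203,-8.9446)

Fx=-0.2031 Fy=0.5541 x'=-3.0203 y'=-8.9446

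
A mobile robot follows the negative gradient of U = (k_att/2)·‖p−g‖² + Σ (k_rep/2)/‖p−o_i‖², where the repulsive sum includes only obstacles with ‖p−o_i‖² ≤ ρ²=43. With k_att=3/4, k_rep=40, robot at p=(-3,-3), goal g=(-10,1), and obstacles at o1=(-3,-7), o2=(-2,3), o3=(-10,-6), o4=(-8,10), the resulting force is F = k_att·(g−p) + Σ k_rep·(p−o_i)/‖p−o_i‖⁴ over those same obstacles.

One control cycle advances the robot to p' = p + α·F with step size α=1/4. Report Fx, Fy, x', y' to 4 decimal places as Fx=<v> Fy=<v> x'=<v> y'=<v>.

Fx=-5.2792 Fy=3.4497 x'=-4.3198 y'=-2.1376

F_att = 3/4·(g−p) = 3/4·(-7,4) = (-5.2500,3.0000)
o1: d²=16 ≤ ρ²=43; F_rep = 40·(0,4)/16² = (0.0000,0.6250)
o2: d²=37 ≤ ρ²=43; F_rep = 40·(-1,-6)/37² = (-0.0292,-0.1753)
o3: d²=58 > ρ²=43 → inactive
o4: d²=194 > ρ²=43 → inactive
F = F_att + ΣF_rep = (-5.2792,3.4497)
p' = p + 1/4·F = (-4.3198,-2.1376)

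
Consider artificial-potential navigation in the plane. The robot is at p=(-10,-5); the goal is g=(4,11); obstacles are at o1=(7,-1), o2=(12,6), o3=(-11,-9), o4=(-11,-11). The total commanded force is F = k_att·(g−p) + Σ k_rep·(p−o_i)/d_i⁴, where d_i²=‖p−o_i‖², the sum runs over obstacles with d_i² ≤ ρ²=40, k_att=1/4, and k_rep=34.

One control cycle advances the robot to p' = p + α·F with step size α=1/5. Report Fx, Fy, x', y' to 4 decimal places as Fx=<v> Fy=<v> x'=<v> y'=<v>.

F_att = 1/4·(g−p) = 1/4·(14,16) = (3.5000,4.0000)
o1: d²=305 > ρ²=40 → inactive
o2: d²=605 > ρ²=40 → inactive
o3: d²=17 ≤ ρ²=40; F_rep = 34·(1,4)/17² = (0.1176,0.4706)
o4: d²=37 ≤ ρ²=40; F_rep = 34·(1,6)/37² = (0.0248,0.1490)
F = F_att + ΣF_rep = (3.6425,4.6196)
p' = p + 1/5·F = (-9.2715,-4.0761)

Fx=3.6425 Fy=4.6196 x'=-9.2715 y'=-4.0761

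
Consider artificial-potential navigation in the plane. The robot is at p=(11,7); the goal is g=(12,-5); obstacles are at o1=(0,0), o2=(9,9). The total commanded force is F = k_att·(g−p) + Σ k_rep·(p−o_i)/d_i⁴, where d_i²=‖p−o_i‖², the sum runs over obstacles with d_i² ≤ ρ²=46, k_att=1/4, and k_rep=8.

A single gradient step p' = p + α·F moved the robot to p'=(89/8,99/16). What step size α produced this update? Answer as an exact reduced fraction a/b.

α = 1/4

F_att = 1/4·(g−p) = 1/4·(1,-12) = (0.2500,-3.0000)
o1: d²=170 > ρ²=46 → inactive
o2: d²=8 ≤ ρ²=46; F_rep = 8·(2,-2)/8² = (0.2500,-0.2500)
F = F_att + ΣF_rep = (0.5000,-3.2500)
Δp = p'−p = (0.1250,-0.8125); α = Δx/Fx = (1/8) / (1/2) = 1/4
check: Δy/Fy = (-13/16) / (-13/4) = 1/4 ✓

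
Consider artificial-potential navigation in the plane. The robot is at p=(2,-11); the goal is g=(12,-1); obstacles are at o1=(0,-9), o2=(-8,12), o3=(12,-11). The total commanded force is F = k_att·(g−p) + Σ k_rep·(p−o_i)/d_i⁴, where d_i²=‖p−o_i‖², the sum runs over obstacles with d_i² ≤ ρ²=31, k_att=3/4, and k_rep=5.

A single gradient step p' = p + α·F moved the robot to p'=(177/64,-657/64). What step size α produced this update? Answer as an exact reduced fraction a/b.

α = 1/10

F_att = 3/4·(g−p) = 3/4·(10,10) = (7.5000,7.5000)
o1: d²=8 ≤ ρ²=31; F_rep = 5·(2,-2)/8² = (0.1562,-0.1562)
o2: d²=629 > ρ²=31 → inactive
o3: d²=100 > ρ²=31 → inactive
F = F_att + ΣF_rep = (7.6562,7.3438)
Δp = p'−p = (0.7656,0.7344); α = Δx/Fx = (49/64) / (245/32) = 1/10
check: Δy/Fy = (47/64) / (235/32) = 1/10 ✓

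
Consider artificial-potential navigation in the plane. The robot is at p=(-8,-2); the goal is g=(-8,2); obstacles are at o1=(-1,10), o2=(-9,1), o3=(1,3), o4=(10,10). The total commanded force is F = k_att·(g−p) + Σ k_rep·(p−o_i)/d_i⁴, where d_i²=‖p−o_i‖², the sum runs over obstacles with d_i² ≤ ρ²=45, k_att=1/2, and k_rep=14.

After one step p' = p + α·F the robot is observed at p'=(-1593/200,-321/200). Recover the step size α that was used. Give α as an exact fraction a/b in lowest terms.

F_att = 1/2·(g−p) = 1/2·(0,4) = (0.0000,2.0000)
o1: d²=193 > ρ²=45 → inactive
o2: d²=10 ≤ ρ²=45; F_rep = 14·(1,-3)/10² = (0.1400,-0.4200)
o3: d²=106 > ρ²=45 → inactive
o4: d²=468 > ρ²=45 → inactive
F = F_att + ΣF_rep = (0.1400,1.5800)
Δp = p'−p = (0.0350,0.3950); α = Δx/Fx = (7/200) / (7/50) = 1/4
check: Δy/Fy = (79/200) / (79/50) = 1/4 ✓

α = 1/4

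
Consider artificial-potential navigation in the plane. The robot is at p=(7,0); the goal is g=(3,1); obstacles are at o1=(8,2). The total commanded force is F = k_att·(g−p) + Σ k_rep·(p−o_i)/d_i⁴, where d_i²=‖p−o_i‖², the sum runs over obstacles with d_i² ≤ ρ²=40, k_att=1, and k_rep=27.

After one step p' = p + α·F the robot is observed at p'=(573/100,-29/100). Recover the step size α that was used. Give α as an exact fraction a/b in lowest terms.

α = 1/4

F_att = 1·(g−p) = 1·(-4,1) = (-4.0000,1.0000)
o1: d²=5 ≤ ρ²=40; F_rep = 27·(-1,-2)/5² = (-1.0800,-2.1600)
F = F_att + ΣF_rep = (-5.0800,-1.1600)
Δp = p'−p = (-1.2700,-0.2900); α = Δx/Fx = (-127/100) / (-127/25) = 1/4
check: Δy/Fy = (-29/100) / (-29/25) = 1/4 ✓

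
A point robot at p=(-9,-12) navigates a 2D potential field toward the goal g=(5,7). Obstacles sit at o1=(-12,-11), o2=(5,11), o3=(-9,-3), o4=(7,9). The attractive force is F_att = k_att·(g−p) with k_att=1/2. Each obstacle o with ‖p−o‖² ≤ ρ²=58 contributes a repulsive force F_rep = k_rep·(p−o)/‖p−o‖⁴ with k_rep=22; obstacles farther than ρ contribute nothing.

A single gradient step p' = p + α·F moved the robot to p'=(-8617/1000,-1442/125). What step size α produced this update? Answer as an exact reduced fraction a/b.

F_att = 1/2·(g−p) = 1/2·(14,19) = (7.0000,9.5000)
o1: d²=10 ≤ ρ²=58; F_rep = 22·(3,-1)/10² = (0.6600,-0.2200)
o2: d²=725 > ρ²=58 → inactive
o3: d²=81 > ρ²=58 → inactive
o4: d²=697 > ρ²=58 → inactive
F = F_att + ΣF_rep = (7.6600,9.2800)
Δp = p'−p = (0.3830,0.4640); α = Δx/Fx = (383/1000) / (383/50) = 1/20
check: Δy/Fy = (58/125) / (232/25) = 1/20 ✓

α = 1/20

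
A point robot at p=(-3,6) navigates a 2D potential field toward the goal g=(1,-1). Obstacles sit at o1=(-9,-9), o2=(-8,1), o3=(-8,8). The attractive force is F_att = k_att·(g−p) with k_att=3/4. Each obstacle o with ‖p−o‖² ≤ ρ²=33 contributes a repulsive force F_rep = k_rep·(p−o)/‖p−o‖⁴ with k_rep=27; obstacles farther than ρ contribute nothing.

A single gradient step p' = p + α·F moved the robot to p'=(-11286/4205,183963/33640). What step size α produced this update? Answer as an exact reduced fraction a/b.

α = 1/10

F_att = 3/4·(g−p) = 3/4·(4,-7) = (3.0000,-5.2500)
o1: d²=261 > ρ²=33 → inactive
o2: d²=50 > ρ²=33 → inactive
o3: d²=29 ≤ ρ²=33; F_rep = 27·(5,-2)/29² = (0.1605,-0.0642)
F = F_att + ΣF_rep = (3.1605,-5.3142)
Δp = p'−p = (0.3161,-0.5314); α = Δx/Fx = (1329/4205) / (2658/841) = 1/10
check: Δy/Fy = (-17877/33640) / (-17877/3364) = 1/10 ✓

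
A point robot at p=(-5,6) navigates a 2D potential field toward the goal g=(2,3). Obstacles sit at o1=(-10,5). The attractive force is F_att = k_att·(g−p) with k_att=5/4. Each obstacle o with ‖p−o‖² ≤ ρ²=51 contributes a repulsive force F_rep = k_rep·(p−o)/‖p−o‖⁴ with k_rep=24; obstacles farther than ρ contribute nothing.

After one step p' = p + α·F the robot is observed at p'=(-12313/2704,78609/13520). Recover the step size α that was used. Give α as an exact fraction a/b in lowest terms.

α = 1/20

F_att = 5/4·(g−p) = 5/4·(7,-3) = (8.7500,-3.7500)
o1: d²=26 ≤ ρ²=51; F_rep = 24·(5,1)/26² = (0.1775,0.0355)
F = F_att + ΣF_rep = (8.9275,-3.7145)
Δp = p'−p = (0.4464,-0.1857); α = Δx/Fx = (1207/2704) / (6035/676) = 1/20
check: Δy/Fy = (-2511/13520) / (-2511/676) = 1/20 ✓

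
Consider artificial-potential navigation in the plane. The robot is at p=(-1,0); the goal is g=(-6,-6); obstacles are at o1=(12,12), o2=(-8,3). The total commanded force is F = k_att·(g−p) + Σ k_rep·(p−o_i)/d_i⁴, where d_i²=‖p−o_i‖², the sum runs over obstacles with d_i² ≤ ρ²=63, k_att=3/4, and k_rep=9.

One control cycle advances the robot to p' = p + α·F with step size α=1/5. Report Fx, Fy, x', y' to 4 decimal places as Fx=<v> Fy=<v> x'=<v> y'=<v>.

Fx=-3.7313 Fy=-4.5080 x'=-1.7463 y'=-0.9016

F_att = 3/4·(g−p) = 3/4·(-5,-6) = (-3.7500,-4.5000)
o1: d²=313 > ρ²=63 → inactive
o2: d²=58 ≤ ρ²=63; F_rep = 9·(7,-3)/58² = (0.0187,-0.0080)
F = F_att + ΣF_rep = (-3.7313,-4.5080)
p' = p + 1/5·F = (-1.7463,-0.9016)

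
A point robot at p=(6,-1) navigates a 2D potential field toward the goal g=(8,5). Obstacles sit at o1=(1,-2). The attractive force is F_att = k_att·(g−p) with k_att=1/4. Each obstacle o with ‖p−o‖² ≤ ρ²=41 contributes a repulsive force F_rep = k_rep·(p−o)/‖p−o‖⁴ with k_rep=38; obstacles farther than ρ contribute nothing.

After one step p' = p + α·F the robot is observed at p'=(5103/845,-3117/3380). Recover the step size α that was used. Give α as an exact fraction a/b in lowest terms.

F_att = 1/4·(g−p) = 1/4·(2,6) = (0.5000,1.5000)
o1: d²=26 ≤ ρ²=41; F_rep = 38·(5,1)/26² = (0.2811,0.0562)
F = F_att + ΣF_rep = (0.7811,1.5562)
Δp = p'−p = (0.0391,0.0778); α = Δx/Fx = (33/845) / (132/169) = 1/20
check: Δy/Fy = (263/3380) / (263/169) = 1/20 ✓

α = 1/20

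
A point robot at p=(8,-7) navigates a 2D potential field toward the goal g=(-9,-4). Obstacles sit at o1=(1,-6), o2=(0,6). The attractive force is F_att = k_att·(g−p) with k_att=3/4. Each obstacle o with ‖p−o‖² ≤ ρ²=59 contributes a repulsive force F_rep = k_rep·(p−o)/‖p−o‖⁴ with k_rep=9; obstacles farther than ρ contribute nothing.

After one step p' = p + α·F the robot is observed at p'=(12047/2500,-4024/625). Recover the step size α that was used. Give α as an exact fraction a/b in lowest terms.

α = 1/4

F_att = 3/4·(g−p) = 3/4·(-17,3) = (-12.7500,2.2500)
o1: d²=50 ≤ ρ²=59; F_rep = 9·(7,-1)/50² = (0.0252,-0.0036)
o2: d²=233 > ρ²=59 → inactive
F = F_att + ΣF_rep = (-12.7248,2.2464)
Δp = p'−p = (-3.1812,0.5616); α = Δx/Fx = (-7953/2500) / (-7953/625) = 1/4
check: Δy/Fy = (351/625) / (1404/625) = 1/4 ✓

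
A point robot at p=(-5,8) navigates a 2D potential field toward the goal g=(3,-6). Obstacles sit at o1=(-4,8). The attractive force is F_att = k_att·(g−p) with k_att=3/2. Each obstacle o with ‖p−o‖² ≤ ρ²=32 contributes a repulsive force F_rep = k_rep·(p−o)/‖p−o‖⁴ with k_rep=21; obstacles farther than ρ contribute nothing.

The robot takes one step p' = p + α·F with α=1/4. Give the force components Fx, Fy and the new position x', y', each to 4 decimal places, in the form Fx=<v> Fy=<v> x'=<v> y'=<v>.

Fx=-9.0000 Fy=-21.0000 x'=-7.2500 y'=2.7500

F_att = 3/2·(g−p) = 3/2·(8,-14) = (12.0000,-21.0000)
o1: d²=1 ≤ ρ²=32; F_rep = 21·(-1,0)/1² = (-21.0000,0.0000)
F = F_att + ΣF_rep = (-9.0000,-21.0000)
p' = p + 1/4·F = (-7.2500,2.7500)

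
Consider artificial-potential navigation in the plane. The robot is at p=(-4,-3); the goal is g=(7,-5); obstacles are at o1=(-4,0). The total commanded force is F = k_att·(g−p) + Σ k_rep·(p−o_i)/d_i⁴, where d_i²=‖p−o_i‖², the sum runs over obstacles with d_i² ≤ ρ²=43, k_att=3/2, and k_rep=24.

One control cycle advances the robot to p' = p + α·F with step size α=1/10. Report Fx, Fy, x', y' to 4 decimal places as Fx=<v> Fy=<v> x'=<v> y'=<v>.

F_att = 3/2·(g−p) = 3/2·(11,-2) = (16.5000,-3.0000)
o1: d²=9 ≤ ρ²=43; F_rep = 24·(0,-3)/9² = (0.0000,-0.8889)
F = F_att + ΣF_rep = (16.5000,-3.8889)
p' = p + 1/10·F = (-2.3500,-3.3889)

Fx=16.5000 Fy=-3.8889 x'=-2.3500 y'=-3.3889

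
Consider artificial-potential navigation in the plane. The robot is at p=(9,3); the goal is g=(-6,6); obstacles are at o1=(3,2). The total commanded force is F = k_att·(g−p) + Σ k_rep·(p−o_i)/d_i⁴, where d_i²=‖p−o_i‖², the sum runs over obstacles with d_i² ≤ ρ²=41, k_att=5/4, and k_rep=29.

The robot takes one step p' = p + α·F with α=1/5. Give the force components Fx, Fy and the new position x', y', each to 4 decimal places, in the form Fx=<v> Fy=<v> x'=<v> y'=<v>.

Fx=-18.6229 Fy=3.7712 x'=5.2754 y'=3.7542

F_att = 5/4·(g−p) = 5/4·(-15,3) = (-18.7500,3.7500)
o1: d²=37 ≤ ρ²=41; F_rep = 29·(6,1)/37² = (0.1271,0.0212)
F = F_att + ΣF_rep = (-18.6229,3.7712)
p' = p + 1/5·F = (5.2754,3.7542)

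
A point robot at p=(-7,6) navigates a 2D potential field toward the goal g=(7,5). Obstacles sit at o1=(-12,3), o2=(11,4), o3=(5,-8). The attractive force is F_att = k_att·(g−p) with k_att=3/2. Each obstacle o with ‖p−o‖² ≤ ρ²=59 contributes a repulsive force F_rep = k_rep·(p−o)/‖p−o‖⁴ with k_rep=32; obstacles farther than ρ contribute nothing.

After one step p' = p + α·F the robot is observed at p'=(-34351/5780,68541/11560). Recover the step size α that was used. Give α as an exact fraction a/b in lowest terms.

α = 1/20

F_att = 3/2·(g−p) = 3/2·(14,-1) = (21.0000,-1.5000)
o1: d²=34 ≤ ρ²=59; F_rep = 32·(5,3)/34² = (0.1384,0.0830)
o2: d²=328 > ρ²=59 → inactive
o3: d²=340 > ρ²=59 → inactive
F = F_att + ΣF_rep = (21.1384,-1.4170)
Δp = p'−p = (1.0569,-0.0708); α = Δx/Fx = (6109/5780) / (6109/289) = 1/20
check: Δy/Fy = (-819/11560) / (-819/578) = 1/20 ✓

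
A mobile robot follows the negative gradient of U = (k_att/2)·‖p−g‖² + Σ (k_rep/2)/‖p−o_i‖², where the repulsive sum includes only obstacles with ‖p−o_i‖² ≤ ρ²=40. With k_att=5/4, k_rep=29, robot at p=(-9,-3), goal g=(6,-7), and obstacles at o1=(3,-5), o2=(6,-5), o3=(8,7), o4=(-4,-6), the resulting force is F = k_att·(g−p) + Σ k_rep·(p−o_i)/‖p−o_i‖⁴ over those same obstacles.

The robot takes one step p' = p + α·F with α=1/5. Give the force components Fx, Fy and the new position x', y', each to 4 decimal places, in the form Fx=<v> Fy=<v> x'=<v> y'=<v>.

Fx=18.6246 Fy=-4.9247 x'=-5.2751 y'=-3.9849

F_att = 5/4·(g−p) = 5/4·(15,-4) = (18.7500,-5.0000)
o1: d²=148 > ρ²=40 → inactive
o2: d²=229 > ρ²=40 → inactive
o3: d²=389 > ρ²=40 → inactive
o4: d²=34 ≤ ρ²=40; F_rep = 29·(-5,3)/34² = (-0.1254,0.0753)
F = F_att + ΣF_rep = (18.6246,-4.9247)
p' = p + 1/5·F = (-5.2751,-3.9849)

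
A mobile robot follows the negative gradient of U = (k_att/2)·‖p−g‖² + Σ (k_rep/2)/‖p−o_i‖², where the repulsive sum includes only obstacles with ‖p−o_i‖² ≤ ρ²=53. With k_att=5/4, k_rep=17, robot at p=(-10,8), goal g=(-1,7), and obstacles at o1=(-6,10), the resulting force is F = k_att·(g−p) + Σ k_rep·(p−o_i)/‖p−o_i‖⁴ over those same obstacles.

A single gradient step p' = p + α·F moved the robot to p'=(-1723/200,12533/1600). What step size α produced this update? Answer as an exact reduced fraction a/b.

α = 1/8

F_att = 5/4·(g−p) = 5/4·(9,-1) = (11.2500,-1.2500)
o1: d²=20 ≤ ρ²=53; F_rep = 17·(-4,-2)/20² = (-0.1700,-0.0850)
F = F_att + ΣF_rep = (11.0800,-1.3350)
Δp = p'−p = (1.3850,-0.1669); α = Δx/Fx = (277/200) / (277/25) = 1/8
check: Δy/Fy = (-267/1600) / (-267/200) = 1/8 ✓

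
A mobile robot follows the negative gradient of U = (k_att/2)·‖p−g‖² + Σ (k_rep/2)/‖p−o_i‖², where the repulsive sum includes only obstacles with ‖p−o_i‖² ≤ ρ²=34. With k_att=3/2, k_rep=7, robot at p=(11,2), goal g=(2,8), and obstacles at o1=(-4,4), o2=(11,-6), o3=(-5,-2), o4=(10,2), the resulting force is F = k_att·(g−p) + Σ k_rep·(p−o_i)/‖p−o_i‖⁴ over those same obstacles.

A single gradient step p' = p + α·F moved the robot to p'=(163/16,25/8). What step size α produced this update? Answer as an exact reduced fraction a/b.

α = 1/8

F_att = 3/2·(g−p) = 3/2·(-9,6) = (-13.5000,9.0000)
o1: d²=229 > ρ²=34 → inactive
o2: d²=64 > ρ²=34 → inactive
o3: d²=272 > ρ²=34 → inactive
o4: d²=1 ≤ ρ²=34; F_rep = 7·(1,0)/1² = (7.0000,0.0000)
F = F_att + ΣF_rep = (-6.5000,9.0000)
Δp = p'−p = (-0.8125,1.1250); α = Δx/Fx = (-13/16) / (-13/2) = 1/8
check: Δy/Fy = (9/8) / (9) = 1/8 ✓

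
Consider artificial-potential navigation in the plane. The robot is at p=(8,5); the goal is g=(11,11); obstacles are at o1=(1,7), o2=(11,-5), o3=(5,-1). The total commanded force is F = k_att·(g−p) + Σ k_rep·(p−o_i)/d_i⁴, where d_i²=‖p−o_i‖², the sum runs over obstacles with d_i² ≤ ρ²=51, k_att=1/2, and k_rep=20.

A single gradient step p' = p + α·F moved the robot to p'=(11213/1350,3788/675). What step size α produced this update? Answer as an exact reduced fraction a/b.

α = 1/5

F_att = 1/2·(g−p) = 1/2·(3,6) = (1.5000,3.0000)
o1: d²=53 > ρ²=51 → inactive
o2: d²=109 > ρ²=51 → inactive
o3: d²=45 ≤ ρ²=51; F_rep = 20·(3,6)/45² = (0.0296,0.0593)
F = F_att + ΣF_rep = (1.5296,3.0593)
Δp = p'−p = (0.3059,0.6119); α = Δx/Fx = (413/1350) / (413/270) = 1/5
check: Δy/Fy = (413/675) / (413/135) = 1/5 ✓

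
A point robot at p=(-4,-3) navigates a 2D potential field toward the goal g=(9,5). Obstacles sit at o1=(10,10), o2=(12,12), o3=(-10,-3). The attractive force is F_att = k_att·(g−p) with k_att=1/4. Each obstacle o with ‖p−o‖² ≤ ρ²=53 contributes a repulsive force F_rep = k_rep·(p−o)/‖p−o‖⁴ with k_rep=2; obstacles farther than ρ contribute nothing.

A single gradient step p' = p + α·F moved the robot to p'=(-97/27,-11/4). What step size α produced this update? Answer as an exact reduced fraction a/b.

α = 1/8

F_att = 1/4·(g−p) = 1/4·(13,8) = (3.2500,2.0000)
o1: d²=365 > ρ²=53 → inactive
o2: d²=481 > ρ²=53 → inactive
o3: d²=36 ≤ ρ²=53; F_rep = 2·(6,0)/36² = (0.0093,0.0000)
F = F_att + ΣF_rep = (3.2593,2.0000)
Δp = p'−p = (0.4074,0.2500); α = Δx/Fx = (11/27) / (88/27) = 1/8
check: Δy/Fy = (1/4) / (2) = 1/8 ✓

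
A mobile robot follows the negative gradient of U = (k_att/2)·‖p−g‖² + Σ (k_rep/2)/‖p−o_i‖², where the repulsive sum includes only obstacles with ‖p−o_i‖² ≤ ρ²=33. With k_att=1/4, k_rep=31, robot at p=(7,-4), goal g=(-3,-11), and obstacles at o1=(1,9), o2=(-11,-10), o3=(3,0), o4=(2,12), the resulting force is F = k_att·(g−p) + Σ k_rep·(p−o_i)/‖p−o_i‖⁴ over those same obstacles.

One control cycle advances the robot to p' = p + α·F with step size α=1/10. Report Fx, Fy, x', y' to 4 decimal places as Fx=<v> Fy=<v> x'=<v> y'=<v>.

F_att = 1/4·(g−p) = 1/4·(-10,-7) = (-2.5000,-1.7500)
o1: d²=205 > ρ²=33 → inactive
o2: d²=360 > ρ²=33 → inactive
o3: d²=32 ≤ ρ²=33; F_rep = 31·(4,-4)/32² = (0.1211,-0.1211)
o4: d²=281 > ρ²=33 → inactive
F = F_att + ΣF_rep = (-2.3789,-1.8711)
p' = p + 1/10·F = (6.7621,-4.1871)

Fx=-2.3789 Fy=-1.8711 x'=6.7621 y'=-4.1871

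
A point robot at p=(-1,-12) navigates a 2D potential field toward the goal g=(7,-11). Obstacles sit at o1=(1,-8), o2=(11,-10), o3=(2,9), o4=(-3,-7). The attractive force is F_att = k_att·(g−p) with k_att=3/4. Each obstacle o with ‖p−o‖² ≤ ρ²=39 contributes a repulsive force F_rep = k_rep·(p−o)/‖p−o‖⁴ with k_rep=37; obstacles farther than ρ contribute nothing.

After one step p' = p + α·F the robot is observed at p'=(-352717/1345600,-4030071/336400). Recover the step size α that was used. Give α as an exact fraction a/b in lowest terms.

F_att = 3/4·(g−p) = 3/4·(8,1) = (6.0000,0.7500)
o1: d²=20 ≤ ρ²=39; F_rep = 37·(-2,-4)/20² = (-0.1850,-0.3700)
o2: d²=148 > ρ²=39 → inactive
o3: d²=450 > ρ²=39 → inactive
o4: d²=29 ≤ ρ²=39; F_rep = 37·(2,-5)/29² = (0.0880,-0.2200)
F = F_att + ΣF_rep = (5.9030,0.1600)
Δp = p'−p = (0.7379,0.0200); α = Δx/Fx = (992883/1345600) / (992883/168200) = 1/8
check: Δy/Fy = (6729/336400) / (6729/42050) = 1/8 ✓

α = 1/8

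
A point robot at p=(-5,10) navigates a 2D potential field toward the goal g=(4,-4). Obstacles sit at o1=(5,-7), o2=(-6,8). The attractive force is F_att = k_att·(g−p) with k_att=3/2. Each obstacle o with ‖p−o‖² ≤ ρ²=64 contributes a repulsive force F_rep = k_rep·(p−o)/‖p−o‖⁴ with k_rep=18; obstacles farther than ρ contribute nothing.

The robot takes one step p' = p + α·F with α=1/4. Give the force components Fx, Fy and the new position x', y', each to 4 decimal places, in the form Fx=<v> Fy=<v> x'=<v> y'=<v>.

F_att = 3/2·(g−p) = 3/2·(9,-14) = (13.5000,-21.0000)
o1: d²=389 > ρ²=64 → inactive
o2: d²=5 ≤ ρ²=64; F_rep = 18·(1,2)/5² = (0.7200,1.4400)
F = F_att + ΣF_rep = (14.2200,-19.5600)
p' = p + 1/4·F = (-1.4450,5.1100)

Fx=14.2200 Fy=-19.5600 x'=-1.4450 y'=5.1100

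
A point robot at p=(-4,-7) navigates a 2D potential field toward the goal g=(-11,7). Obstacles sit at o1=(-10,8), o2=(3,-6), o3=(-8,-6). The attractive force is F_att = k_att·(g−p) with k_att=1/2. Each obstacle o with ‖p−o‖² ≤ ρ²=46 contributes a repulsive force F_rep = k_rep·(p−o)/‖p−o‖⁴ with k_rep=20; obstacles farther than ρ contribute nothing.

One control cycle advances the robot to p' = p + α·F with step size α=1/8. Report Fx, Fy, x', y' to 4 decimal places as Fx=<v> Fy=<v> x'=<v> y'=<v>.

F_att = 1/2·(g−p) = 1/2·(-7,14) = (-3.5000,7.0000)
o1: d²=261 > ρ²=46 → inactive
o2: d²=50 > ρ²=46 → inactive
o3: d²=17 ≤ ρ²=46; F_rep = 20·(4,-1)/17² = (0.2768,-0.0692)
F = F_att + ΣF_rep = (-3.2232,6.9308)
p' = p + 1/8·F = (-4.4029,-6.1337)

Fx=-3.2232 Fy=6.9308 x'=-4.4029 y'=-6.1337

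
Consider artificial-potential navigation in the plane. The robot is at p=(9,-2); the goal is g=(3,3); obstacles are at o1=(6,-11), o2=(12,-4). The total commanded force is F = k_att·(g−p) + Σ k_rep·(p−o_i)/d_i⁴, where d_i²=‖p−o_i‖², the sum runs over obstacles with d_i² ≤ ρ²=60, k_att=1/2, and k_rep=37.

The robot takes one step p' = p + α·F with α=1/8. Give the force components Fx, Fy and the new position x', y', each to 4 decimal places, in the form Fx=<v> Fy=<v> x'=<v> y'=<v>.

F_att = 1/2·(g−p) = 1/2·(-6,5) = (-3.0000,2.5000)
o1: d²=90 > ρ²=60 → inactive
o2: d²=13 ≤ ρ²=60; F_rep = 37·(-3,2)/13² = (-0.6568,0.4379)
F = F_att + ΣF_rep = (-3.6568,2.9379)
p' = p + 1/8·F = (8.5429,-1.6328)

Fx=-3.6568 Fy=2.9379 x'=8.5429 y'=-1.6328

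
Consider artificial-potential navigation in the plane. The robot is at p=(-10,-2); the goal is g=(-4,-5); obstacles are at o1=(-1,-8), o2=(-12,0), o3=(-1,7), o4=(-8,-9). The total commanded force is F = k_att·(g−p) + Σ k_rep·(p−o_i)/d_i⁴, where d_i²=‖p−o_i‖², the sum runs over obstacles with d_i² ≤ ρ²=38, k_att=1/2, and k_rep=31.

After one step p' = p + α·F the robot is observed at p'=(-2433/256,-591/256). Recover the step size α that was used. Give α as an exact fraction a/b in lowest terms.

F_att = 1/2·(g−p) = 1/2·(6,-3) = (3.0000,-1.5000)
o1: d²=117 > ρ²=38 → inactive
o2: d²=8 ≤ ρ²=38; F_rep = 31·(2,-2)/8² = (0.9688,-0.9688)
o3: d²=162 > ρ²=38 → inactive
o4: d²=53 > ρ²=38 → inactive
F = F_att + ΣF_rep = (3.9688,-2.4688)
Δp = p'−p = (0.4961,-0.3086); α = Δx/Fx = (127/256) / (127/32) = 1/8
check: Δy/Fy = (-79/256) / (-79/32) = 1/8 ✓

α = 1/8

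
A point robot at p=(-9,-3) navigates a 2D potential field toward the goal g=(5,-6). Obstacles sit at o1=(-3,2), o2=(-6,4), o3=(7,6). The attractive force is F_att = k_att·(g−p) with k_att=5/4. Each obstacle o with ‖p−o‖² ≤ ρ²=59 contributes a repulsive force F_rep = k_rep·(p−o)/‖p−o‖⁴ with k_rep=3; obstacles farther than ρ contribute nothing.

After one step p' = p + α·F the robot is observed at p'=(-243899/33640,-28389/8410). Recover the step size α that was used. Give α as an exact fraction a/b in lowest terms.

F_att = 5/4·(g−p) = 5/4·(14,-3) = (17.5000,-3.7500)
o1: d²=61 > ρ²=59 → inactive
o2: d²=58 ≤ ρ²=59; F_rep = 3·(-3,-7)/58² = (-0.0027,-0.0062)
o3: d²=337 > ρ²=59 → inactive
F = F_att + ΣF_rep = (17.4973,-3.7562)
Δp = p'−p = (1.7497,-0.3756); α = Δx/Fx = (58861/33640) / (58861/3364) = 1/10
check: Δy/Fy = (-3159/8410) / (-3159/841) = 1/10 ✓

α = 1/10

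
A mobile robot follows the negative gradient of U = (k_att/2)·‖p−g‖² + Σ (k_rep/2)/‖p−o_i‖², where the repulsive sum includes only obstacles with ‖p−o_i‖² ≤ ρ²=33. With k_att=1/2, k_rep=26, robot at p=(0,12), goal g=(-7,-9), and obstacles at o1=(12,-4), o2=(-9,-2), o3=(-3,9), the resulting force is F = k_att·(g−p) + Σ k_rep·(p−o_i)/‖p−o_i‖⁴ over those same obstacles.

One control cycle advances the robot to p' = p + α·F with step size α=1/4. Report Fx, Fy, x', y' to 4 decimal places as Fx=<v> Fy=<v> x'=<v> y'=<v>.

F_att = 1/2·(g−p) = 1/2·(-7,-21) = (-3.5000,-10.5000)
o1: d²=400 > ρ²=33 → inactive
o2: d²=277 > ρ²=33 → inactive
o3: d²=18 ≤ ρ²=33; F_rep = 26·(3,3)/18² = (0.2407,0.2407)
F = F_att + ΣF_rep = (-3.2593,-10.2593)
p' = p + 1/4·F = (-0.8148,9.4352)

Fx=-3.2593 Fy=-10.2593 x'=-0.8148 y'=9.4352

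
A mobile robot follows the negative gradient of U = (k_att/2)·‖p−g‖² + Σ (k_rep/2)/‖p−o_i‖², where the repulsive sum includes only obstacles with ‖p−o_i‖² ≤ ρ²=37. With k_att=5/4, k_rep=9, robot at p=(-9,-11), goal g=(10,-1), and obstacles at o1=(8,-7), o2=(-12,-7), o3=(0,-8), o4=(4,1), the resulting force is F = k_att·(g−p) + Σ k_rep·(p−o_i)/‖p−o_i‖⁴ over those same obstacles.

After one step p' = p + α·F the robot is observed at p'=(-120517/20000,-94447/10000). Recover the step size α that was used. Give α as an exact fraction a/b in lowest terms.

F_att = 5/4·(g−p) = 5/4·(19,10) = (23.7500,12.5000)
o1: d²=305 > ρ²=37 → inactive
o2: d²=25 ≤ ρ²=37; F_rep = 9·(3,-4)/25² = (0.0432,-0.0576)
o3: d²=90 > ρ²=37 → inactive
o4: d²=313 > ρ²=37 → inactive
F = F_att + ΣF_rep = (23.7932,12.4424)
Δp = p'−p = (2.9741,1.5553); α = Δx/Fx = (59483/20000) / (59483/2500) = 1/8
check: Δy/Fy = (15553/10000) / (15553/1250) = 1/8 ✓

α = 1/8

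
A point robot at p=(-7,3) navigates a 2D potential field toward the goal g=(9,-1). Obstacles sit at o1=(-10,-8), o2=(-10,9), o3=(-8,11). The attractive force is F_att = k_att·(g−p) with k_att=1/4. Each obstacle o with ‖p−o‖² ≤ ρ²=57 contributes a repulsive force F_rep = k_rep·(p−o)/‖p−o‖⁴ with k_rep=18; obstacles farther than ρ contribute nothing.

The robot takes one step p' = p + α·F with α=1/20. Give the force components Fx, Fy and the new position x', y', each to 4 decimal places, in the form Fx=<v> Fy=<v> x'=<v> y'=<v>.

Fx=4.0267 Fy=-1.0533 x'=-6.7987 y'=2.9473

F_att = 1/4·(g−p) = 1/4·(16,-4) = (4.0000,-1.0000)
o1: d²=130 > ρ²=57 → inactive
o2: d²=45 ≤ ρ²=57; F_rep = 18·(3,-6)/45² = (0.0267,-0.0533)
o3: d²=65 > ρ²=57 → inactive
F = F_att + ΣF_rep = (4.0267,-1.0533)
p' = p + 1/20·F = (-6.7987,2.9473)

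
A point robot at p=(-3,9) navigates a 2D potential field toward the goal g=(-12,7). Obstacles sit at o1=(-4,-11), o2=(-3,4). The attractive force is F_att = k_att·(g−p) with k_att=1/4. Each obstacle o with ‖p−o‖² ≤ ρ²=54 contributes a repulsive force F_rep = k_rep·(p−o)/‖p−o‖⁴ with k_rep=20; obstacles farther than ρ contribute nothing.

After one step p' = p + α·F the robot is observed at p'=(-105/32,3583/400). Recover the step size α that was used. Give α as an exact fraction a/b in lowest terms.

F_att = 1/4·(g−p) = 1/4·(-9,-2) = (-2.2500,-0.5000)
o1: d²=401 > ρ²=54 → inactive
o2: d²=25 ≤ ρ²=54; F_rep = 20·(0,5)/25² = (0.0000,0.1600)
F = F_att + ΣF_rep = (-2.2500,-0.3400)
Δp = p'−p = (-0.2812,-0.0425); α = Δx/Fx = (-9/32) / (-9/4) = 1/8
check: Δy/Fy = (-17/400) / (-17/50) = 1/8 ✓

α = 1/8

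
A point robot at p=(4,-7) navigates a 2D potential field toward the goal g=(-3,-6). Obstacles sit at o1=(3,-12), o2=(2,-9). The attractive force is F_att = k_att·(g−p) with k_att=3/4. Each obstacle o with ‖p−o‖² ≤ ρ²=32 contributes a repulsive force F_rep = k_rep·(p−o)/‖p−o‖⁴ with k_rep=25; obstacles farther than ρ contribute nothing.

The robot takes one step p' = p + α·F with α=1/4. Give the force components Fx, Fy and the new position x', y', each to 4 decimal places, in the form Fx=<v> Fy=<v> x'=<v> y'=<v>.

Fx=-4.4318 Fy=1.7162 x'=2.8921 y'=-6.5710

F_att = 3/4·(g−p) = 3/4·(-7,1) = (-5.2500,0.7500)
o1: d²=26 ≤ ρ²=32; F_rep = 25·(1,5)/26² = (0.0370,0.1849)
o2: d²=8 ≤ ρ²=32; F_rep = 25·(2,2)/8² = (0.7812,0.7812)
F = F_att + ΣF_rep = (-4.4318,1.7162)
p' = p + 1/4·F = (2.8921,-6.5710)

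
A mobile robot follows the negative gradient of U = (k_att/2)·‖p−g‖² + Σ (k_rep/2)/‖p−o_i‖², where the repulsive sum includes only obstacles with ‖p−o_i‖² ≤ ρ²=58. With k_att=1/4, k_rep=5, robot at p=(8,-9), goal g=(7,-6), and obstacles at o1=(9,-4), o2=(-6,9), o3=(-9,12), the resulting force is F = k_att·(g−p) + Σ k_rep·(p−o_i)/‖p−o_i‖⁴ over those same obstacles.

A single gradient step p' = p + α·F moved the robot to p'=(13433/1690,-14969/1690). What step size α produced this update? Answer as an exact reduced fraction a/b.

α = 1/5

F_att = 1/4·(g−p) = 1/4·(-1,3) = (-0.2500,0.7500)
o1: d²=26 ≤ ρ²=58; F_rep = 5·(-1,-5)/26² = (-0.0074,-0.0370)
o2: d²=520 > ρ²=58 → inactive
o3: d²=730 > ρ²=58 → inactive
F = F_att + ΣF_rep = (-0.2574,0.7130)
Δp = p'−p = (-0.0515,0.1426); α = Δx/Fx = (-87/1690) / (-87/338) = 1/5
check: Δy/Fy = (241/1690) / (241/338) = 1/5 ✓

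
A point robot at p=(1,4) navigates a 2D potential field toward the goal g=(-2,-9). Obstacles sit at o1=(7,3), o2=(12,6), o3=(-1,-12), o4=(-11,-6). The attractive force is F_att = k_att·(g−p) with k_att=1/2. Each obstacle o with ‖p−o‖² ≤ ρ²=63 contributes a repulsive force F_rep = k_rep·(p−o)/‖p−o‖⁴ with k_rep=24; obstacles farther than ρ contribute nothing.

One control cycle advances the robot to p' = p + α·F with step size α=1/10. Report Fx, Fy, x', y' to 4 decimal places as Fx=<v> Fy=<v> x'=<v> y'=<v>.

F_att = 1/2·(g−p) = 1/2·(-3,-13) = (-1.5000,-6.5000)
o1: d²=37 ≤ ρ²=63; F_rep = 24·(-6,1)/37² = (-0.1052,0.0175)
o2: d²=125 > ρ²=63 → inactive
o3: d²=260 > ρ²=63 → inactive
o4: d²=244 > ρ²=63 → inactive
F = F_att + ΣF_rep = (-1.6052,-6.4825)
p' = p + 1/10·F = (0.8395,3.3518)

Fx=-1.6052 Fy=-6.4825 x'=0.8395 y'=3.3518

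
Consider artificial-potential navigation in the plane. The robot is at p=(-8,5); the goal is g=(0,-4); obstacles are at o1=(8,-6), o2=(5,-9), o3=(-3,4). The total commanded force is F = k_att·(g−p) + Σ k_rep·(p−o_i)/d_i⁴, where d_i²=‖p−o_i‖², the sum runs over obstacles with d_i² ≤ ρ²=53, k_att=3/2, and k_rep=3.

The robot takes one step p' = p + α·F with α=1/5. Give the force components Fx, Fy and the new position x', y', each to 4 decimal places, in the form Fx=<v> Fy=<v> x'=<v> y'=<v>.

Fx=11.9778 Fy=-13.4956 x'=-5.6044 y'=2.3009

F_att = 3/2·(g−p) = 3/2·(8,-9) = (12.0000,-13.5000)
o1: d²=377 > ρ²=53 → inactive
o2: d²=365 > ρ²=53 → inactive
o3: d²=26 ≤ ρ²=53; F_rep = 3·(-5,1)/26² = (-0.0222,0.0044)
F = F_att + ΣF_rep = (11.9778,-13.4956)
p' = p + 1/5·F = (-5.6044,2.3009)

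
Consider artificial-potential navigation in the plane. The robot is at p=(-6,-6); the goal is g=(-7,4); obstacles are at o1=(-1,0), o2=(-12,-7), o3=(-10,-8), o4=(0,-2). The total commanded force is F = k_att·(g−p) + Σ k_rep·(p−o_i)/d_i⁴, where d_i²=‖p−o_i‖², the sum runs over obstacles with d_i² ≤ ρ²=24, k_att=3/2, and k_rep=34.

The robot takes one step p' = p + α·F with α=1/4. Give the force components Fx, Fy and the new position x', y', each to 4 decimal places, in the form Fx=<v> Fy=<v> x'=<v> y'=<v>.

F_att = 3/2·(g−p) = 3/2·(-1,10) = (-1.5000,15.0000)
o1: d²=61 > ρ²=24 → inactive
o2: d²=37 > ρ²=24 → inactive
o3: d²=20 ≤ ρ²=24; F_rep = 34·(4,2)/20² = (0.3400,0.1700)
o4: d²=52 > ρ²=24 → inactive
F = F_att + ΣF_rep = (-1.1600,15.1700)
p' = p + 1/4·F = (-6.2900,-2.2075)

Fx=-1.1600 Fy=15.1700 x'=-6.2900 y'=-2.2075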